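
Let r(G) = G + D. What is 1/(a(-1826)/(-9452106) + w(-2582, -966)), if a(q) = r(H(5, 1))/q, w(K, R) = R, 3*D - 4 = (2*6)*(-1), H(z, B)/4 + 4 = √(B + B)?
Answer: -80933509058842628282556/78181769750929510706236439 - 38833977501*√2/156363539501859021412472878 ≈ -0.0010352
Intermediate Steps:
H(z, B) = -16 + 4*√2*√B (H(z, B) = -16 + 4*√(B + B) = -16 + 4*√(2*B) = -16 + 4*(√2*√B) = -16 + 4*√2*√B)
D = -8/3 (D = 4/3 + ((2*6)*(-1))/3 = 4/3 + (12*(-1))/3 = 4/3 + (⅓)*(-12) = 4/3 - 4 = -8/3 ≈ -2.6667)
r(G) = -8/3 + G (r(G) = G - 8/3 = -8/3 + G)
a(q) = (-56/3 + 4*√2)/q (a(q) = (-8/3 + (-16 + 4*√2*√1))/q = (-8/3 + (-16 + 4*√2*1))/q = (-8/3 + (-16 + 4*√2))/q = (-56/3 + 4*√2)/q)
1/(a(-1826)/(-9452106) + w(-2582, -966)) = 1/(((4/3)*(-14 + 3*√2)/(-1826))/(-9452106) - 966) = 1/(((4/3)*(-1/1826)*(-14 + 3*√2))*(-1/9452106) - 966) = 1/((28/2739 - 2*√2/913)*(-1/9452106) - 966) = 1/((-14/12944659167 + √2/4314886389) - 966) = 1/(-12504540755336/12944659167 + √2/4314886389)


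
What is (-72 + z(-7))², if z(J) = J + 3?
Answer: 5776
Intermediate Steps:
z(J) = 3 + J
(-72 + z(-7))² = (-72 + (3 - 7))² = (-72 - 4)² = (-76)² = 5776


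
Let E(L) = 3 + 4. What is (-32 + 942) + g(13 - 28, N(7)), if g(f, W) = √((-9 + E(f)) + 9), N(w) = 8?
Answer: 910 + √7 ≈ 912.65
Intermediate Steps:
E(L) = 7
g(f, W) = √7 (g(f, W) = √((-9 + 7) + 9) = √(-2 + 9) = √7)
(-32 + 942) + g(13 - 28, N(7)) = (-32 + 942) + √7 = 910 + √7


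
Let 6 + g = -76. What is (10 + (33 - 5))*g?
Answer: -3116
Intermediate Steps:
g = -82 (g = -6 - 76 = -82)
(10 + (33 - 5))*g = (10 + (33 - 5))*(-82) = (10 + 28)*(-82) = 38*(-82) = -3116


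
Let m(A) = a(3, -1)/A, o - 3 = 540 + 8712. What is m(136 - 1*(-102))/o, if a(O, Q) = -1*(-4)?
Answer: 2/1101345 ≈ 1.8160e-6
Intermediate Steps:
a(O, Q) = 4
o = 9255 (o = 3 + (540 + 8712) = 3 + 9252 = 9255)
m(A) = 4/A
m(136 - 1*(-102))/o = (4/(136 - 1*(-102)))/9255 = (4/(136 + 102))*(1/9255) = (4/238)*(1/9255) = (4*(1/238))*(1/9255) = (2/119)*(1/9255) = 2/1101345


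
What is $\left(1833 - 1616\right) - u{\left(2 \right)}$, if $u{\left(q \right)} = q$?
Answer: $215$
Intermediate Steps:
$\left(1833 - 1616\right) - u{\left(2 \right)} = \left(1833 - 1616\right) - 2 = 217 - 2 = 215$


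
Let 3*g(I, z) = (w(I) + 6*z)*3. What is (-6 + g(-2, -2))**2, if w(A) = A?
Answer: 400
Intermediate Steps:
g(I, z) = I + 6*z (g(I, z) = ((I + 6*z)*3)/3 = (3*I + 18*z)/3 = I + 6*z)
(-6 + g(-2, -2))**2 = (-6 + (-2 + 6*(-2)))**2 = (-6 + (-2 - 12))**2 = (-6 - 14)**2 = (-20)**2 = 400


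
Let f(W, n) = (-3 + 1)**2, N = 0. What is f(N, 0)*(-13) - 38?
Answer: -90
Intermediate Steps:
f(W, n) = 4 (f(W, n) = (-2)**2 = 4)
f(N, 0)*(-13) - 38 = 4*(-13) - 38 = -52 - 38 = -90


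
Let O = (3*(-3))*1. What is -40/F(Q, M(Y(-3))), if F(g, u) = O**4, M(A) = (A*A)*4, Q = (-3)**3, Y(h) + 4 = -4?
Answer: -40/6561 ≈ -0.0060966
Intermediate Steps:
Y(h) = -8 (Y(h) = -4 - 4 = -8)
Q = -27
O = -9 (O = -9*1 = -9)
M(A) = 4*A**2 (M(A) = A**2*4 = 4*A**2)
F(g, u) = 6561 (F(g, u) = (-9)**4 = 6561)
-40/F(Q, M(Y(-3))) = -40/6561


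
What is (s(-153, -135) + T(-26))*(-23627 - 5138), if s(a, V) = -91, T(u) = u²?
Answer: -16827525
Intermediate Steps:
(s(-153, -135) + T(-26))*(-23627 - 5138) = (-91 + (-26)²)*(-23627 - 5138) = (-91 + 676)*(-28765) = 585*(-28765) = -16827525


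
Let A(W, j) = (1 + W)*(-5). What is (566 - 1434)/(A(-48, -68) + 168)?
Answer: -28/13 ≈ -2.1538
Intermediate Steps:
A(W, j) = -5 - 5*W
(566 - 1434)/(A(-48, -68) + 168) = (566 - 1434)/((-5 - 5*(-48)) + 168) = -868/((-5 + 240) + 168) = -868/(235 + 168) = -868/403 = -868*1/403 = -28/13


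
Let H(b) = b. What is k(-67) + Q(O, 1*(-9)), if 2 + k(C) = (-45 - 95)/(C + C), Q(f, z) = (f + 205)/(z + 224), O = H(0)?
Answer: -5/2881 ≈ -0.0017355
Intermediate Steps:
O = 0
Q(f, z) = (205 + f)/(224 + z)
k(C) = -2 - 70/C (k(C) = -2 + (-45 - 95)/(C + C) = -2 - 140*1/(2*C) = -2 - 70/C)
k(-67) + Q(O, 1*(-9)) = (-2 - 70/(-67)) + (205 + 0)/(224 + 1*(-9)) = (-2 - 70*(-1/67)) + 205/(224 - 9) = (-2 + 70/67) + 205/215 = -64/67 + (1/215)*205 = -64/67 + 41/43 = -5/2881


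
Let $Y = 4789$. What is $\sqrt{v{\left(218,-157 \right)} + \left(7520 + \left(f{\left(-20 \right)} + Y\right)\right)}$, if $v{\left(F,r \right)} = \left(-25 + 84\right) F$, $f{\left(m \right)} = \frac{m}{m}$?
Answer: $2 \sqrt{6293} \approx 158.66$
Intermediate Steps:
$f{\left(m \right)} = 1$
$v{\left(F,r \right)} = 59 F$
$\sqrt{v{\left(218,-157 \right)} + \left(7520 + \left(f{\left(-20 \right)} + Y\right)\right)} = \sqrt{59 \cdot 218 + \left(7520 + \left(1 + 4789\right)\right)} = \sqrt{12862 + \left(7520 + 4790\right)} = \sqrt{12862 + 12310} = \sqrt{25172} = 2 \sqrt{6293}$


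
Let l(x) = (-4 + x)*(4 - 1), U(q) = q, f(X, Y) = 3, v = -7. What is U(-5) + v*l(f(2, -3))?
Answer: 16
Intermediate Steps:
l(x) = -12 + 3*x (l(x) = (-4 + x)*3 = -12 + 3*x)
U(-5) + v*l(f(2, -3)) = -5 - 7*(-12 + 3*3) = -5 - 7*(-12 + 9) = -5 - 7*(-3) = -5 + 21 = 16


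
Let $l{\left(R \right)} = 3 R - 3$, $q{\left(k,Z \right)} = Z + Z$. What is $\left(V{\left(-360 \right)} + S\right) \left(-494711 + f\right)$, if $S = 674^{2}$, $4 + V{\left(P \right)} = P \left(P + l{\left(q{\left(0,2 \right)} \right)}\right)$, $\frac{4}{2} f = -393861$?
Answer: $-401589187428$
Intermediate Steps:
$f = - \frac{393861}{2}$ ($f = \frac{1}{2} \left(-393861\right) = - \frac{393861}{2} \approx -1.9693 \cdot 10^{5}$)
$q{\left(k,Z \right)} = 2 Z$
$l{\left(R \right)} = -3 + 3 R$
$V{\left(P \right)} = -4 + P \left(9 + P\right)$ ($V{\left(P \right)} = -4 + P \left(P - \left(3 - 3 \cdot 2 \cdot 2\right)\right) = -4 + P \left(P + \left(-3 + 3 \cdot 4\right)\right) = -4 + P \left(P + \left(-3 + 12\right)\right) = -4 + P \left(P + 9\right) = -4 + P \left(9 + P\right)$)
$S = 454276$
$\left(V{\left(-360 \right)} + S\right) \left(-494711 + f\right) = \left(\left(-4 + \left(-360\right)^{2} + 9 \left(-360\right)\right) + 454276\right) \left(-494711 - \frac{393861}{2}\right) = \left(\left(-4 + 129600 - 3240\right) + 454276\right) \left(- \frac{1383283}{2}\right) = \left(126356 + 454276\right) \left(- \frac{1383283}{2}\right) = 580632 \left(- \frac{1383283}{2}\right) = -401589187428$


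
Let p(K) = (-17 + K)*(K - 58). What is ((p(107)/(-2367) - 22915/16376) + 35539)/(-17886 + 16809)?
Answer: -51016147249/1546172792 ≈ -32.995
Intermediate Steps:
p(K) = (-58 + K)*(-17 + K) (p(K) = (-17 + K)*(-58 + K) = (-58 + K)*(-17 + K))
((p(107)/(-2367) - 22915/16376) + 35539)/(-17886 + 16809) = (((986 + 107**2 - 75*107)/(-2367) - 22915/16376) + 35539)/(-17886 + 16809) = (((986 + 11449 - 8025)*(-1/2367) - 22915*1/16376) + 35539)/(-1077) = ((4410*(-1/2367) - 22915/16376) + 35539)*(-1/1077) = ((-490/263 - 22915/16376) + 35539)*(-1/1077) = (-14050885/4306888 + 35539)*(-1/1077) = (153048441747/4306888)*(-1/1077) = -51016147249/1546172792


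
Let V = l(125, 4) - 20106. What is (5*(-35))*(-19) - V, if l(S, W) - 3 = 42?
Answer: 23386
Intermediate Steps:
l(S, W) = 45 (l(S, W) = 3 + 42 = 45)
V = -20061 (V = 45 - 20106 = -20061)
(5*(-35))*(-19) - V = (5*(-35))*(-19) - 1*(-20061) = -175*(-19) + 20061 = 3325 + 20061 = 23386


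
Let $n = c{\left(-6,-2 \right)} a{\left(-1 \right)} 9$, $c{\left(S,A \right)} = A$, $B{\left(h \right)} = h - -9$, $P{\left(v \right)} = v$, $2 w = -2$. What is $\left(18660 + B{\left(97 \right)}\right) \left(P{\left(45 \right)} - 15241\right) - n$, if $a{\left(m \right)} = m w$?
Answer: $-285168118$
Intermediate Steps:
$w = -1$ ($w = \frac{1}{2} \left(-2\right) = -1$)
$B{\left(h \right)} = 9 + h$ ($B{\left(h \right)} = h + 9 = 9 + h$)
$a{\left(m \right)} = - m$ ($a{\left(m \right)} = m \left(-1\right) = - m$)
$n = -18$ ($n = - 2 \left(\left(-1\right) \left(-1\right)\right) 9 = \left(-2\right) 1 \cdot 9 = \left(-2\right) 9 = -18$)
$\left(18660 + B{\left(97 \right)}\right) \left(P{\left(45 \right)} - 15241\right) - n = \left(18660 + \left(9 + 97\right)\right) \left(45 - 15241\right) - -18 = \left(18660 + 106\right) \left(-15196\right) + 18 = 18766 \left(-15196\right) + 18 = -285168136 + 18 = -285168118$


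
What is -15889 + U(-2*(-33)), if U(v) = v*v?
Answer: -11533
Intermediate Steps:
U(v) = v**2
-15889 + U(-2*(-33)) = -15889 + (-2*(-33))**2 = -15889 + 66**2 = -15889 + 4356 = -11533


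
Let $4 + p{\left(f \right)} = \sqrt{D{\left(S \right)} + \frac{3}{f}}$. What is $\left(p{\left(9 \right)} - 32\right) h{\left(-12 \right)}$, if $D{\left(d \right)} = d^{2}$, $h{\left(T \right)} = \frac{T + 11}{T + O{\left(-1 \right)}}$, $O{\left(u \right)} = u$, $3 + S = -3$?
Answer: $- \frac{36}{13} + \frac{\sqrt{327}}{39} \approx -2.3056$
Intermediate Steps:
$S = -6$ ($S = -3 - 3 = -6$)
$h{\left(T \right)} = \frac{11 + T}{-1 + T}$ ($h{\left(T \right)} = \frac{T + 11}{T - 1} = \frac{11 + T}{-1 + T}$)
$p{\left(f \right)} = -4 + \sqrt{36 + \frac{3}{f}}$ ($p{\left(f \right)} = -4 + \sqrt{\left(-6\right)^{2} + \frac{3}{f}} = -4 + \sqrt{36 + \frac{3}{f}}$)
$\left(p{\left(9 \right)} - 32\right) h{\left(-12 \right)} = \left(\left(-4 + \sqrt{36 + \frac{3}{9}}\right) - 32\right) \frac{11 - 12}{-1 - 12} = \left(\left(-4 + \sqrt{36 + 3 \cdot \frac{1}{9}}\right) - 32\right) \frac{1}{-13} \left(-1\right) = \left(\left(-4 + \sqrt{36 + \frac{1}{3}}\right) - 32\right) \left(\left(- \frac{1}{13}\right) \left(-1\right)\right) = \left(\left(-4 + \sqrt{\frac{109}{3}}\right) - 32\right) \frac{1}{13} = \left(\left(-4 + \frac{\sqrt{327}}{3}\right) - 32\right) \frac{1}{13} = \left(-36 + \frac{\sqrt{327}}{3}\right) \frac{1}{13} = - \frac{36}{13} + \frac{\sqrt{327}}{39}$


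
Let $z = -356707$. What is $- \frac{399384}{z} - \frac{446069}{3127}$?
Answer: $- \frac{157867061015}{1115422789} \approx -141.53$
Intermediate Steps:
$- \frac{399384}{z} - \frac{446069}{3127} = - \frac{399384}{-356707} - \frac{446069}{3127} = \left(-399384\right) \left(- \frac{1}{356707}\right) - \frac{446069}{3127} = \frac{399384}{356707} - \frac{446069}{3127} = - \frac{157867061015}{1115422789}$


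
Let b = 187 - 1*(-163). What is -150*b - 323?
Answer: -52823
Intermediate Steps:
b = 350 (b = 187 + 163 = 350)
-150*b - 323 = -150*350 - 323 = -52500 - 323 = -52823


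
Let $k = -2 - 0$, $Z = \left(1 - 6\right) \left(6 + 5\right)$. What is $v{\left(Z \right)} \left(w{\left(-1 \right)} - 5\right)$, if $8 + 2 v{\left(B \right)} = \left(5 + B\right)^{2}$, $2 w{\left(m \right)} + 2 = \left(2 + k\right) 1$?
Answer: $-7476$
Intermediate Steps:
$Z = -55$ ($Z = \left(-5\right) 11 = -55$)
$k = -2$ ($k = -2 + 0 = -2$)
$w{\left(m \right)} = -1$ ($w{\left(m \right)} = -1 + \frac{\left(2 - 2\right) 1}{2} = -1 + \frac{0 \cdot 1}{2} = -1 + \frac{1}{2} \cdot 0 = -1 + 0 = -1$)
$v{\left(B \right)} = -4 + \frac{\left(5 + B\right)^{2}}{2}$
$v{\left(Z \right)} \left(w{\left(-1 \right)} - 5\right) = \left(-4 + \frac{\left(5 - 55\right)^{2}}{2}\right) \left(-1 - 5\right) = \left(-4 + \frac{\left(-50\right)^{2}}{2}\right) \left(-6\right) = \left(-4 + \frac{1}{2} \cdot 2500\right) \left(-6\right) = \left(-4 + 1250\right) \left(-6\right) = 1246 \left(-6\right) = -7476$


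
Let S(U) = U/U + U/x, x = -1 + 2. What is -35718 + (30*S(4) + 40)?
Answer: -35528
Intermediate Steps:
x = 1
S(U) = 1 + U (S(U) = U/U + U/1 = 1 + U*1 = 1 + U)
-35718 + (30*S(4) + 40) = -35718 + (30*(1 + 4) + 40) = -35718 + (30*5 + 40) = -35718 + (150 + 40) = -35718 + 190 = -35528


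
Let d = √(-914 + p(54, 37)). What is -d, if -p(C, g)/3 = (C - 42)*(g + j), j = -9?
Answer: -31*I*√2 ≈ -43.841*I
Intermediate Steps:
p(C, g) = -3*(-42 + C)*(-9 + g) (p(C, g) = -3*(C - 42)*(g - 9) = -3*(-42 + C)*(-9 + g))
d = 31*I*√2 (d = √(-914 + (-1134 + 27*54 + 126*37 - 3*54*37)) = √(-914 + (-1134 + 1458 + 4662 - 5994)) = √(-914 - 1008) = √(-1922) = 31*I*√2 ≈ 43.841*I)
-d = -31*I*√2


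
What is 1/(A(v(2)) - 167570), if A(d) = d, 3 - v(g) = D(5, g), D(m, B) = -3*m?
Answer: -1/167552 ≈ -5.9683e-6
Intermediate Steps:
v(g) = 18 (v(g) = 3 - (-3)*5 = 3 - 1*(-15) = 3 + 15 = 18)
1/(A(v(2)) - 167570) = 1/(18 - 167570) = 1/(-167552) = -1/167552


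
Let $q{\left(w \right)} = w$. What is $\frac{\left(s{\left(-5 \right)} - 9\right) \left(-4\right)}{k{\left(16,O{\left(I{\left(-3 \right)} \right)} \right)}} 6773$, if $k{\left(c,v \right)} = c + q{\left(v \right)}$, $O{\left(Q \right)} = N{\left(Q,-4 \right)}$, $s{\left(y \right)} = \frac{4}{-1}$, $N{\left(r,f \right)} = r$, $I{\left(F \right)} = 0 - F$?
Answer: $\frac{352196}{19} \approx 18537.0$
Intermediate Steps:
$I{\left(F \right)} = - F$
$s{\left(y \right)} = -4$ ($s{\left(y \right)} = 4 \left(-1\right) = -4$)
$O{\left(Q \right)} = Q$
$k{\left(c,v \right)} = c + v$
$\frac{\left(s{\left(-5 \right)} - 9\right) \left(-4\right)}{k{\left(16,O{\left(I{\left(-3 \right)} \right)} \right)}} 6773 = \frac{\left(-4 - 9\right) \left(-4\right)}{16 - -3} \cdot 6773 = \frac{\left(-13\right) \left(-4\right)}{16 + 3} \cdot 6773 = \frac{52}{19} \cdot 6773 = \frac{352196}{19}$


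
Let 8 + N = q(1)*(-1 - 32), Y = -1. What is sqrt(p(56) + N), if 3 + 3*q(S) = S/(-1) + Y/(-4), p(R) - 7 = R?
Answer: sqrt(385)/2 ≈ 9.8107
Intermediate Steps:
p(R) = 7 + R
q(S) = -11/12 - S/3 (q(S) = -1 + (S/(-1) - 1/(-4))/3 = -1 + (S*(-1) - 1*(-1/4))/3 = -1 + (-S + 1/4)/3 = -1 + (1/4 - S)/3 = -1 + (1/12 - S/3) = -11/12 - S/3)
N = 133/4 (N = -8 + (-11/12 - 1/3*1)*(-1 - 32) = -8 + (-11/12 - 1/3)*(-33) = -8 - 5/4*(-33) = -8 + 165/4 = 133/4 ≈ 33.250)
sqrt(p(56) + N) = sqrt((7 + 56) + 133/4) = sqrt(63 + 133/4) = sqrt(385/4) = sqrt(385)/2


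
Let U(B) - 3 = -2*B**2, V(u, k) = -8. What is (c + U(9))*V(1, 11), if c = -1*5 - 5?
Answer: 1352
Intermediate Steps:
U(B) = 3 - 2*B**2
c = -10 (c = -5 - 5 = -10)
(c + U(9))*V(1, 11) = (-10 + (3 - 2*9**2))*(-8) = (-10 + (3 - 2*81))*(-8) = (-10 + (3 - 162))*(-8) = (-10 - 159)*(-8) = -169*(-8) = 1352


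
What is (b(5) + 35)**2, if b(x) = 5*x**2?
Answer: 25600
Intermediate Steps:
(b(5) + 35)**2 = (5*5**2 + 35)**2 = (5*25 + 35)**2 = (125 + 35)**2 = 160**2 = 25600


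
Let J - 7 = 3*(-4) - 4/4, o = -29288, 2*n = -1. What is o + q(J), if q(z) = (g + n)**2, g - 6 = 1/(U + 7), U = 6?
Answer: -19777663/676 ≈ -29257.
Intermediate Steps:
n = -1/2 (n = (1/2)*(-1) = -1/2 ≈ -0.50000)
g = 79/13 (g = 6 + 1/(6 + 7) = 6 + 1/13 = 79/13 ≈ 6.0769)
J = -6 (J = 7 + (3*(-4) - 4/4) = 7 + (-12 - 4*1/4) = 7 + (-12 - 1) = 7 - 13 = -6)
q(z) = 21025/676 (q(z) = (79/13 - 1/2)**2 = (145/26)**2 = 21025/676)
o + q(J) = -29288 + 21025/676 = -19777663/676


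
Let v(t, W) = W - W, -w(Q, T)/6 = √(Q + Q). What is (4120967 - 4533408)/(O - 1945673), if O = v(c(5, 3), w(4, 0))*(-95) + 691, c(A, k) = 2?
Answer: 412441/1944982 ≈ 0.21205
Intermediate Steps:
w(Q, T) = -6*√2*√Q (w(Q, T) = -6*√(Q + Q) = -6*√2*√Q)
v(t, W) = 0
O = 691 (O = 0*(-95) + 691 = 0 + 691 = 691)
(4120967 - 4533408)/(O - 1945673) = (4120967 - 4533408)/(691 - 1945673) = -412441/(-1944982) = -412441*(-1/1944982) = 412441/1944982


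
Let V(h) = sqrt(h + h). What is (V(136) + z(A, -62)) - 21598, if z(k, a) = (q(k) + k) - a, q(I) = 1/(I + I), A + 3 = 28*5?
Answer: -5863325/274 + 4*sqrt(17) ≈ -21383.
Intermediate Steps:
A = 137 (A = -3 + 28*5 = -3 + 140 = 137)
q(I) = 1/(2*I)
z(k, a) = k + 1/(2*k) - a (z(k, a) = (1/(2*k) + k) - a = (k + 1/(2*k)) - a = k + 1/(2*k) - a)
V(h) = sqrt(2)*sqrt(h) (V(h) = sqrt(2*h) = sqrt(2)*sqrt(h))
(V(136) + z(A, -62)) - 21598 = (sqrt(2)*sqrt(136) + (137 + (1/2)/137 - 1*(-62))) - 21598 = (sqrt(2)*(2*sqrt(34)) + (137 + (1/2)*(1/137) + 62)) - 21598 = (4*sqrt(17) + (137 + 1/274 + 62)) - 21598 = (4*sqrt(17) + 54527/274) - 21598 = (54527/274 + 4*sqrt(17)) - 21598 = -5863325/274 + 4*sqrt(17)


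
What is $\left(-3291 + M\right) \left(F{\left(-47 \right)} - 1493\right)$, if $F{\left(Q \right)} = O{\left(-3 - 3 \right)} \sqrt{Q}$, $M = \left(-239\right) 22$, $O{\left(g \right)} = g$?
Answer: $12763657 + 51294 i \sqrt{47} \approx 1.2764 \cdot 10^{7} + 3.5165 \cdot 10^{5} i$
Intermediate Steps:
$M = -5258$
$F{\left(Q \right)} = - 6 \sqrt{Q}$ ($F{\left(Q \right)} = \left(-3 - 3\right) \sqrt{Q} = - 6 \sqrt{Q}$)
$\left(-3291 + M\right) \left(F{\left(-47 \right)} - 1493\right) = \left(-3291 - 5258\right) \left(- 6 \sqrt{-47} - 1493\right) = - 8549 \left(- 6 i \sqrt{47} - 1493\right) = - 8549 \left(-1493 - 6 i \sqrt{47}\right) = 12763657 + 51294 i \sqrt{47}$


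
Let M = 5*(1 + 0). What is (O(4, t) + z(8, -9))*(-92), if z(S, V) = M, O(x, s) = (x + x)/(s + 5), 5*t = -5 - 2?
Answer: -5980/9 ≈ -664.44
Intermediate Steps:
t = -7/5 (t = (-5 - 2)/5 = (1/5)*(-7) = -7/5 ≈ -1.4000)
O(x, s) = 2*x/(5 + s) (O(x, s) = (2*x)/(5 + s) = 2*x/(5 + s))
M = 5 (M = 5*1 = 5)
z(S, V) = 5
(O(4, t) + z(8, -9))*(-92) = (2*4/(5 - 7/5) + 5)*(-92) = (2*4/(18/5) + 5)*(-92) = (2*4*(5/18) + 5)*(-92) = (20/9 + 5)*(-92) = (65/9)*(-92) = -5980/9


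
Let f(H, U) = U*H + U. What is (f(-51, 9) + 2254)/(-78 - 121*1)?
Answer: -1804/199 ≈ -9.0653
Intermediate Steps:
f(H, U) = U + H*U (f(H, U) = H*U + U = U + H*U)
(f(-51, 9) + 2254)/(-78 - 121*1) = (9*(1 - 51) + 2254)/(-78 - 121*1) = (9*(-50) + 2254)/(-78 - 121) = (-450 + 2254)/(-199) = 1804*(-1/199) = -1804/199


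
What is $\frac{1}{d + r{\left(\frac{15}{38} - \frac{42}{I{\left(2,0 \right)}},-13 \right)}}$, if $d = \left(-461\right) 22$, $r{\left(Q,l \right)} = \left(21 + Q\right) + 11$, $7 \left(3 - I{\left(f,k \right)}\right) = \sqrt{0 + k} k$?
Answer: $- \frac{38}{384697} \approx -9.8779 \cdot 10^{-5}$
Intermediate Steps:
$I{\left(f,k \right)} = 3 - \frac{k^{\frac{3}{2}}}{7}$ ($I{\left(f,k \right)} = 3 - \frac{\sqrt{0 + k} k}{7} = 3 - \frac{\sqrt{k} k}{7} = 3 - \frac{k^{\frac{3}{2}}}{7}$)
$r{\left(Q,l \right)} = 32 + Q$
$d = -10142$
$\frac{1}{d + r{\left(\frac{15}{38} - \frac{42}{I{\left(2,0 \right)}},-13 \right)}} = \frac{1}{-10142 + \left(32 + \left(\frac{15}{38} - \frac{42}{3 - \frac{0^{\frac{3}{2}}}{7}}\right)\right)} = \frac{1}{-10142 + \left(32 + \left(15 \cdot \frac{1}{38} - \frac{42}{3 - 0}\right)\right)} = \frac{1}{-10142 + \left(32 + \left(\frac{15}{38} - \frac{42}{3 + 0}\right)\right)} = \frac{1}{-10142 + \left(32 + \left(\frac{15}{38} - \frac{42}{3}\right)\right)} = \frac{1}{-10142 + \left(32 + \left(\frac{15}{38} - 14\right)\right)} = \frac{1}{-10142 + \left(32 - \frac{517}{38}\right)} = \frac{1}{-10142 + \frac{699}{38}} = \frac{1}{- \frac{384697}{38}} = - \frac{38}{384697}$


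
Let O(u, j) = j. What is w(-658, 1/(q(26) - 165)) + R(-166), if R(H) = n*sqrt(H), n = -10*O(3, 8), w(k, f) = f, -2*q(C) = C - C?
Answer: -1/165 - 80*I*sqrt(166) ≈ -0.0060606 - 1030.7*I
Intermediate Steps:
q(C) = 0 (q(C) = -(C - C)/2 = -1/2*0 = 0)
n = -80 (n = -10*8 = -80)
R(H) = -80*sqrt(H)
w(-658, 1/(q(26) - 165)) + R(-166) = 1/(0 - 165) - 80*I*sqrt(166) = 1/(-165) - 80*I*sqrt(166) = -1/165 - 80*I*sqrt(166)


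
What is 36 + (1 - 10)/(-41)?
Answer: 1485/41 ≈ 36.219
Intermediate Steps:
36 + (1 - 10)/(-41) = 36 - 9*(-1/41) = 36 + 9/41 = 1485/41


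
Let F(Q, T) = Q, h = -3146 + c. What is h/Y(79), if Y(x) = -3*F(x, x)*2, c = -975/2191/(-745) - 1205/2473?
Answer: 1270131427741/191337946359 ≈ 6.6382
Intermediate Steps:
c = -392900860/807333107 (c = -975*1/2191*(-1/745) - 1205*1/2473 = -975/2191*(-1/745) - 1205/2473 = 195/326459 - 1205/2473 = -392900860/807333107 ≈ -0.48667)
h = -2540262855482/807333107 (h = -3146 - 392900860/807333107 = -2540262855482/807333107 ≈ -3146.5)
Y(x) = -6*x (Y(x) = -3*x*2 = -6*x)
h/Y(79) = -2540262855482/(807333107*((-6*79))) = -2540262855482/807333107/(-474) = -2540262855482/807333107*(-1/474) = 1270131427741/191337946359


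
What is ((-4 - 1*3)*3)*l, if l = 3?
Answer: -63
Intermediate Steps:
((-4 - 1*3)*3)*l = ((-4 - 1*3)*3)*3 = ((-4 - 3)*3)*3 = -7*3*3 = -21*3 = -63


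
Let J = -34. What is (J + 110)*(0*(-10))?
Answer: 0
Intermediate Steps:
(J + 110)*(0*(-10)) = (-34 + 110)*(0*(-10)) = 76*0 = 0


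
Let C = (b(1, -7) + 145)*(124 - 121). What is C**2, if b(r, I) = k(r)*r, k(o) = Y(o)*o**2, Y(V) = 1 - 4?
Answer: 181476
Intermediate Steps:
Y(V) = -3
k(o) = -3*o**2
b(r, I) = -3*r**3 (b(r, I) = (-3*r**2)*r = -3*r**3)
C = 426 (C = (-3*1**3 + 145)*(124 - 121) = (-3*1 + 145)*3 = (-3 + 145)*3 = 142*3 = 426)
C**2 = 426**2 = 181476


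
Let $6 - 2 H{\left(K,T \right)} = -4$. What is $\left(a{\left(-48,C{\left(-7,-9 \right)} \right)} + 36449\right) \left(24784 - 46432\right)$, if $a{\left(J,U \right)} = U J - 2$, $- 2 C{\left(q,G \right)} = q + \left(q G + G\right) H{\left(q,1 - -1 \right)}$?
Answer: $-925646832$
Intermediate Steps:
$H{\left(K,T \right)} = 5$ ($H{\left(K,T \right)} = 3 - -2 = 3 + 2 = 5$)
$C{\left(q,G \right)} = - \frac{5 G}{2} - \frac{q}{2} - \frac{5 G q}{2}$ ($C{\left(q,G \right)} = - \frac{q + \left(q G + G\right) 5}{2} = - \frac{q + \left(G q + G\right) 5}{2} = - \frac{q + \left(G + G q\right) 5}{2} = - \frac{q + \left(5 G + 5 G q\right)}{2} = - \frac{q + 5 G + 5 G q}{2} = - \frac{5 G}{2} - \frac{q}{2} - \frac{5 G q}{2}$)
$a{\left(J,U \right)} = -2 + J U$ ($a{\left(J,U \right)} = J U - 2 = -2 + J U$)
$\left(a{\left(-48,C{\left(-7,-9 \right)} \right)} + 36449\right) \left(24784 - 46432\right) = \left(\left(-2 - 48 \left(\left(- \frac{5}{2}\right) \left(-9\right) - - \frac{7}{2} - \left(- \frac{45}{2}\right) \left(-7\right)\right)\right) + 36449\right) \left(24784 - 46432\right) = \left(\left(-2 - 48 \left(\frac{45}{2} + \frac{7}{2} - \frac{315}{2}\right)\right) + 36449\right) \left(-21648\right) = \left(\left(-2 - -6312\right) + 36449\right) \left(-21648\right) = \left(\left(-2 + 6312\right) + 36449\right) \left(-21648\right) = \left(6310 + 36449\right) \left(-21648\right) = 42759 \left(-21648\right) = -925646832$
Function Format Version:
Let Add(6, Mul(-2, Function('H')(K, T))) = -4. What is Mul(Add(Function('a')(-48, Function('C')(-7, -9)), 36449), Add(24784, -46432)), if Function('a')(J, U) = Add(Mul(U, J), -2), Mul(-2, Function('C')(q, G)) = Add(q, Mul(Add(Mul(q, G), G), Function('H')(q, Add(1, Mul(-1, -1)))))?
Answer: -925646832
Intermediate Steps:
Function('H')(K, T) = 5 (Function('H')(K, T) = Add(3, Mul(Rational(-1, 2), -4)) = Add(3, 2) = 5)
Function('C')(q, G) = Add(Mul(Rational(-5, 2), G), Mul(Rational(-1, 2), q), Mul(Rational(-5, 2), G, q)) (Function('C')(q, G) = Mul(Rational(-1, 2), Add(q, Mul(Add(Mul(q, G), G), 5))) = Mul(Rational(-1, 2), Add(q, Mul(Add(Mul(G, q), G), 5))) = Mul(Rational(-1, 2), Add(q, Mul(Add(G, Mul(G, q)), 5))) = Mul(Rational(-1, 2), Add(q, Add(Mul(5, G), Mul(5, G, q)))) = Mul(Rational(-1, 2), Add(q, Mul(5, G), Mul(5, G, q))) = Add(Mul(Rational(-5, 2), G), Mul(Rational(-1, 2), q), Mul(Rational(-5, 2), G, q)))
Function('a')(J, U) = Add(-2, Mul(J, U)) (Function('a')(J, U) = Add(Mul(J, U), -2) = Add(-2, Mul(J, U)))
Mul(Add(Function('a')(-48, Function('C')(-7, -9)), 36449), Add(24784, -46432)) = Mul(Add(Add(-2, Mul(-48, Add(Mul(Rational(-5, 2), -9), Mul(Rational(-1, 2), -7), Mul(Rational(-5, 2), -9, -7)))), 36449), Add(24784, -46432)) = Mul(Add(Add(-2, Mul(-48, Add(Rational(45, 2), Rational(7, 2), Rational(-315, 2)))), 36449), -21648) = Mul(Add(Add(-2, Mul(-48, Rational(-263, 2))), 36449), -21648) = Mul(Add(Add(-2, 6312), 36449), -21648) = Mul(Add(6310, 36449), -21648) = Mul(42759, -21648) = -925646832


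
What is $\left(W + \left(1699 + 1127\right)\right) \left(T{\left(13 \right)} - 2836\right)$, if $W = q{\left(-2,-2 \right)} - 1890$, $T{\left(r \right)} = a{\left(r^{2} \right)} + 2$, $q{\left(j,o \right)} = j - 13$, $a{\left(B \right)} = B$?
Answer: $-2454465$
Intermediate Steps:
$q{\left(j,o \right)} = -13 + j$
$T{\left(r \right)} = 2 + r^{2}$ ($T{\left(r \right)} = r^{2} + 2 = 2 + r^{2}$)
$W = -1905$ ($W = \left(-13 - 2\right) - 1890 = -15 - 1890 = -1905$)
$\left(W + \left(1699 + 1127\right)\right) \left(T{\left(13 \right)} - 2836\right) = \left(-1905 + \left(1699 + 1127\right)\right) \left(\left(2 + 13^{2}\right) - 2836\right) = \left(-1905 + 2826\right) \left(\left(2 + 169\right) - 2836\right) = 921 \left(171 - 2836\right) = 921 \left(-2665\right) = -2454465$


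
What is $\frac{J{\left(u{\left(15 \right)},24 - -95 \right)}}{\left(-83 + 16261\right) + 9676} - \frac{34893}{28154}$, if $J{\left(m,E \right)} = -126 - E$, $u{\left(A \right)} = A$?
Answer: $- \frac{227255338}{181973379} \approx -1.2488$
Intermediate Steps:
$\frac{J{\left(u{\left(15 \right)},24 - -95 \right)}}{\left(-83 + 16261\right) + 9676} - \frac{34893}{28154} = \frac{-126 - \left(24 - -95\right)}{\left(-83 + 16261\right) + 9676} - \frac{34893}{28154} = \frac{-126 - \left(24 + 95\right)}{16178 + 9676} - \frac{34893}{28154} = \frac{-126 - 119}{25854} - \frac{34893}{28154} = \left(-126 - 119\right) \frac{1}{25854} - \frac{34893}{28154} = \left(-245\right) \frac{1}{25854} - \frac{34893}{28154} = - \frac{245}{25854} - \frac{34893}{28154} = - \frac{227255338}{181973379}$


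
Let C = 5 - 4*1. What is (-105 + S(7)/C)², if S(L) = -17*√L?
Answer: 13048 + 3570*√7 ≈ 22493.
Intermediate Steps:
C = 1 (C = 5 - 4 = 1)
(-105 + S(7)/C)² = (-105 - 17*√7/1)² = (-105 - 17*√7*1)² = (-105 - 17*√7)²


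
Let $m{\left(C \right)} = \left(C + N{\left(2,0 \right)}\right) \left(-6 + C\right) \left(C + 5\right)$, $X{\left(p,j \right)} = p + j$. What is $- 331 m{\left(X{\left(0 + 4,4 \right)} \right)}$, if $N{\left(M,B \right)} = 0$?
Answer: $-68848$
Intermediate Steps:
$X{\left(p,j \right)} = j + p$
$m{\left(C \right)} = C \left(-6 + C\right) \left(5 + C\right)$ ($m{\left(C \right)} = \left(C + 0\right) \left(-6 + C\right) \left(C + 5\right) = C \left(-6 + C\right) \left(5 + C\right)$)
$- 331 m{\left(X{\left(0 + 4,4 \right)} \right)} = - 331 \left(4 + \left(0 + 4\right)\right) \left(-30 + \left(4 + \left(0 + 4\right)\right)^{2} - \left(4 + \left(0 + 4\right)\right)\right) = - 331 \left(4 + 4\right) \left(-30 + \left(4 + 4\right)^{2} - \left(4 + 4\right)\right) = - 331 \cdot 8 \left(-30 + 8^{2} - 8\right) = - 331 \cdot 8 \left(-30 + 64 - 8\right) = - 331 \cdot 8 \cdot 26 = \left(-331\right) 208 = -68848$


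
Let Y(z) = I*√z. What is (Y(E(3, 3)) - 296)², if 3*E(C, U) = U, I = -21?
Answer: 100489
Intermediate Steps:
E(C, U) = U/3
Y(z) = -21*√z
(Y(E(3, 3)) - 296)² = (-21*√((⅓)*3) - 296)² = (-21*√1 - 296)² = (-21*1 - 296)² = (-21 - 296)² = (-317)² = 100489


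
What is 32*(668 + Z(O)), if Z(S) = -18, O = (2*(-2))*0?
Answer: 20800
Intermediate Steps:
O = 0 (O = -4*0 = 0)
32*(668 + Z(O)) = 32*(668 - 18) = 32*650 = 20800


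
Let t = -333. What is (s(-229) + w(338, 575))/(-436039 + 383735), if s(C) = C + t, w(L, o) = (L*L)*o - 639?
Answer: -9384157/7472 ≈ -1255.9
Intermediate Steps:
w(L, o) = -639 + o*L² (w(L, o) = L²*o - 639 = o*L² - 639 = -639 + o*L²)
s(C) = -333 + C (s(C) = C - 333 = -333 + C)
(s(-229) + w(338, 575))/(-436039 + 383735) = ((-333 - 229) + (-639 + 575*338²))/(-436039 + 383735) = (-562 + (-639 + 575*114244))/(-52304) = (-562 + (-639 + 65690300))*(-1/52304) = (-562 + 65689661)*(-1/52304) = 65689099*(-1/52304) = -9384157/7472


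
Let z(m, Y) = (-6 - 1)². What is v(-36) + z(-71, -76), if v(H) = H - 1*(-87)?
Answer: 100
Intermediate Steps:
z(m, Y) = 49 (z(m, Y) = (-7)² = 49)
v(H) = 87 + H (v(H) = H + 87 = 87 + H)
v(-36) + z(-71, -76) = (87 - 36) + 49 = 51 + 49 = 100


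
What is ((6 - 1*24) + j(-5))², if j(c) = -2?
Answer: 400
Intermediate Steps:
((6 - 1*24) + j(-5))² = ((6 - 1*24) - 2)² = ((6 - 24) - 2)² = (-18 - 2)² = (-20)² = 400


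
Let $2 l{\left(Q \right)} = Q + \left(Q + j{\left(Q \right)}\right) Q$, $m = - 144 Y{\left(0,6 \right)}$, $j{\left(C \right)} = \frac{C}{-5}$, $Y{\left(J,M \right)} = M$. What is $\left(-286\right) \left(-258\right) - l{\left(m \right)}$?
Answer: $- \frac{1121892}{5} \approx -2.2438 \cdot 10^{5}$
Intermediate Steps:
$j{\left(C \right)} = - \frac{C}{5}$ ($j{\left(C \right)} = C \left(- \frac{1}{5}\right) = - \frac{C}{5}$)
$m = -864$ ($m = \left(-144\right) 6 = -864$)
$l{\left(Q \right)} = \frac{Q}{2} + \frac{2 Q^{2}}{5}$ ($l{\left(Q \right)} = \frac{Q + \left(Q - \frac{Q}{5}\right) Q}{2} = \frac{Q + \frac{4 Q}{5} Q}{2} = \frac{Q + \frac{4 Q^{2}}{5}}{2} = \frac{Q}{2} + \frac{2 Q^{2}}{5}$)
$\left(-286\right) \left(-258\right) - l{\left(m \right)} = \left(-286\right) \left(-258\right) - \frac{1}{10} \left(-864\right) \left(5 + 4 \left(-864\right)\right) = 73788 - \frac{1}{10} \left(-864\right) \left(5 - 3456\right) = 73788 - \frac{1}{10} \left(-864\right) \left(-3451\right) = 73788 - \frac{1490832}{5} = - \frac{1121892}{5}$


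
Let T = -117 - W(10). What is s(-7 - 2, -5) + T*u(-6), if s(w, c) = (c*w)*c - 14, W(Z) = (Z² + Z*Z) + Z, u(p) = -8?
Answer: 2377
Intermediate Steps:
W(Z) = Z + 2*Z² (W(Z) = (Z² + Z²) + Z = 2*Z² + Z = Z + 2*Z²)
s(w, c) = -14 + w*c² (s(w, c) = w*c² - 14 = -14 + w*c²)
T = -327 (T = -117 - 10*(1 + 2*10) = -117 - 10*(1 + 20) = -117 - 10*21 = -117 - 1*210 = -117 - 210 = -327)
s(-7 - 2, -5) + T*u(-6) = (-14 + (-7 - 2)*(-5)²) - 327*(-8) = (-14 - 9*25) + 2616 = (-14 - 225) + 2616 = -239 + 2616 = 2377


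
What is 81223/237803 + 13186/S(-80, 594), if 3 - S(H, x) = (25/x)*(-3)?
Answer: 620913007921/147200057 ≈ 4218.2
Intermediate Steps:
S(H, x) = 3 + 75/x (S(H, x) = 3 - 25/x*(-3) = 3 - (-75)/x = 3 + 75/x)
81223/237803 + 13186/S(-80, 594) = 81223/237803 + 13186/(3 + 75/594) = 81223*(1/237803) + 13186/(3 + 75*(1/594)) = 81223/237803 + 13186/(3 + 25/198) = 81223/237803 + 13186/(619/198) = 81223/237803 + 13186*(198/619) = 81223/237803 + 2610828/619 = 620913007921/147200057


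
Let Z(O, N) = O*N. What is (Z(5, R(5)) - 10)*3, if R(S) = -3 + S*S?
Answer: 300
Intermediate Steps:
R(S) = -3 + S²
Z(O, N) = N*O
(Z(5, R(5)) - 10)*3 = ((-3 + 5²)*5 - 10)*3 = ((-3 + 25)*5 - 10)*3 = (22*5 - 10)*3 = (110 - 10)*3 = 100*3 = 300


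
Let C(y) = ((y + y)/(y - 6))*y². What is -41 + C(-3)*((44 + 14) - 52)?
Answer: -5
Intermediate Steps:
C(y) = 2*y³/(-6 + y) (C(y) = ((2*y)/(-6 + y))*y² = (2*y/(-6 + y))*y² = 2*y³/(-6 + y))
-41 + C(-3)*((44 + 14) - 52) = -41 + (2*(-3)³/(-6 - 3))*((44 + 14) - 52) = -41 + (2*(-27)/(-9))*(58 - 52) = -41 + (2*(-27)*(-⅑))*6 = -41 + 6*6 = -41 + 36 = -5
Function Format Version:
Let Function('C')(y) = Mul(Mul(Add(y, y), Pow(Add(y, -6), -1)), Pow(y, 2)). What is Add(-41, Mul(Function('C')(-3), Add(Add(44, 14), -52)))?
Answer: -5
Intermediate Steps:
Function('C')(y) = Mul(2, Pow(y, 3), Pow(Add(-6, y), -1)) (Function('C')(y) = Mul(Mul(Mul(2, y), Pow(Add(-6, y), -1)), Pow(y, 2)) = Mul(Mul(2, y, Pow(Add(-6, y), -1)), Pow(y, 2)) = Mul(2, Pow(y, 3), Pow(Add(-6, y), -1)))
Add(-41, Mul(Function('C')(-3), Add(Add(44, 14), -52))) = Add(-41, Mul(Mul(2, Pow(-3, 3), Pow(Add(-6, -3), -1)), Add(Add(44, 14), -52))) = Add(-41, Mul(Mul(2, -27, Pow(-9, -1)), Add(58, -52))) = Add(-41, Mul(Mul(2, -27, Rational(-1, 9)), 6)) = Add(-41, Mul(6, 6)) = Add(-41, 36) = -5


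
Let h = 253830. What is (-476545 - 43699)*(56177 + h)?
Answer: -161279281708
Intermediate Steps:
(-476545 - 43699)*(56177 + h) = (-476545 - 43699)*(56177 + 253830) = -520244*310007 = -161279281708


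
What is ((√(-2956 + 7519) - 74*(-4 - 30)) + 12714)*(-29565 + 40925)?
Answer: 173012800 + 443040*√3 ≈ 1.7378e+8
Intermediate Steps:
((√(-2956 + 7519) - 74*(-4 - 30)) + 12714)*(-29565 + 40925) = ((√4563 - 74*(-34)) + 12714)*11360 = ((39*√3 - 1*(-2516)) + 12714)*11360 = ((39*√3 + 2516) + 12714)*11360 = ((2516 + 39*√3) + 12714)*11360 = (15230 + 39*√3)*11360 = 173012800 + 443040*√3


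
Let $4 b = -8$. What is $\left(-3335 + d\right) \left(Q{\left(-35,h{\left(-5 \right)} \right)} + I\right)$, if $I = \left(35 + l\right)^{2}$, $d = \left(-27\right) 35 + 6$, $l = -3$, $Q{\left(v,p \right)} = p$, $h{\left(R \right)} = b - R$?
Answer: $-4389398$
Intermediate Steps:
$b = -2$ ($b = \frac{1}{4} \left(-8\right) = -2$)
$h{\left(R \right)} = -2 - R$
$d = -939$ ($d = -945 + 6 = -939$)
$I = 1024$ ($I = \left(35 - 3\right)^{2} = 32^{2} = 1024$)
$\left(-3335 + d\right) \left(Q{\left(-35,h{\left(-5 \right)} \right)} + I\right) = \left(-3335 - 939\right) \left(\left(-2 - -5\right) + 1024\right) = - 4274 \left(\left(-2 + 5\right) + 1024\right) = - 4274 \left(3 + 1024\right) = \left(-4274\right) 1027 = -4389398$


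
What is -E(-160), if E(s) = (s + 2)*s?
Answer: -25280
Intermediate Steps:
E(s) = s*(2 + s) (E(s) = (2 + s)*s = s*(2 + s))
-E(-160) = -(-160)*(2 - 160) = -(-160)*(-158) = -1*25280 = -25280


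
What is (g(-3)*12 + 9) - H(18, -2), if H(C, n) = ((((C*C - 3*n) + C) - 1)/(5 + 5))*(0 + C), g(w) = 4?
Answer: -2838/5 ≈ -567.60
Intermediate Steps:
H(C, n) = C*(-⅒ - 3*n/10 + C/10 + C²/10) (H(C, n) = ((((C² - 3*n) + C) - 1)/10)*C = (((C + C² - 3*n) - 1)*(⅒))*C = ((-1 + C + C² - 3*n)*(⅒))*C = (-⅒ - 3*n/10 + C/10 + C²/10)*C = C*(-⅒ - 3*n/10 + C/10 + C²/10))
(g(-3)*12 + 9) - H(18, -2) = (4*12 + 9) - 18*(-1 + 18 + 18² - 3*(-2))/10 = (48 + 9) - 18*(-1 + 18 + 324 + 6)/10 = 57 - 18*347/10 = 57 - 1*3123/5 = 57 - 3123/5 = -2838/5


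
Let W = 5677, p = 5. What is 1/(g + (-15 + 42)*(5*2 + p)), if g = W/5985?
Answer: 855/347086 ≈ 0.0024634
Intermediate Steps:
g = 811/855 (g = 5677/5985 = 5677*(1/5985) = 811/855 ≈ 0.94854)
1/(g + (-15 + 42)*(5*2 + p)) = 1/(811/855 + (-15 + 42)*(5*2 + 5)) = 1/(811/855 + 27*(10 + 5)) = 1/(811/855 + 27*15) = 1/(811/855 + 405) = 1/(347086/855) = 855/347086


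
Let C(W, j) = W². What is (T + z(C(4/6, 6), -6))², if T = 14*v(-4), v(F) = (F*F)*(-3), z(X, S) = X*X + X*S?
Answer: 2984655424/6561 ≈ 4.5491e+5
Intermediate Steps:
z(X, S) = X² + S*X
v(F) = -3*F² (v(F) = F²*(-3) = -3*F²)
T = -672 (T = 14*(-3*(-4)²) = 14*(-3*16) = 14*(-48) = -672)
(T + z(C(4/6, 6), -6))² = (-672 + (4/6)²*(-6 + (4/6)²))² = (-672 + (4*(⅙))²*(-6 + (4*(⅙))²))² = (-672 + (⅔)²*(-6 + (⅔)²))² = (-672 + 4*(-6 + 4/9)/9)² = (-672 + (4/9)*(-50/9))² = (-672 - 200/81)² = (-54632/81)² = 2984655424/6561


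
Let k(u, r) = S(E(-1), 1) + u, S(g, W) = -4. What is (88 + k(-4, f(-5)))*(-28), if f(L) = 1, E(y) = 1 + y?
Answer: -2240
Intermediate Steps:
k(u, r) = -4 + u
(88 + k(-4, f(-5)))*(-28) = (88 + (-4 - 4))*(-28) = (88 - 8)*(-28) = 80*(-28) = -2240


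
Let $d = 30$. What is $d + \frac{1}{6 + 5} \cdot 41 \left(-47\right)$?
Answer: $- \frac{1597}{11} \approx -145.18$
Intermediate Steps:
$d + \frac{1}{6 + 5} \cdot 41 \left(-47\right) = 30 + \frac{1}{6 + 5} \cdot 41 \left(-47\right) = 30 + \frac{1}{11} \cdot 41 \left(-47\right) = 30 + \frac{41}{11} \left(-47\right) = 30 - \frac{1927}{11} = - \frac{1597}{11}$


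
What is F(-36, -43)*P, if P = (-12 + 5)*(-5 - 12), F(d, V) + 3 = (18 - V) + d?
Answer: 2618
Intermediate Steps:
F(d, V) = 15 + d - V (F(d, V) = -3 + ((18 - V) + d) = -3 + (18 + d - V) = 15 + d - V)
P = 119 (P = -7*(-17) = 119)
F(-36, -43)*P = (15 - 36 - 1*(-43))*119 = (15 - 36 + 43)*119 = 22*119 = 2618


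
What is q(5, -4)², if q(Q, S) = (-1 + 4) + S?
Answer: 1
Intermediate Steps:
q(Q, S) = 3 + S
q(5, -4)² = (3 - 4)² = (-1)² = 1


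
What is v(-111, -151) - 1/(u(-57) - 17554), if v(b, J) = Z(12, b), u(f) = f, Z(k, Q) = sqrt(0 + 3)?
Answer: 1/17611 + sqrt(3) ≈ 1.7321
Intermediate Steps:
Z(k, Q) = sqrt(3)
v(b, J) = sqrt(3)
v(-111, -151) - 1/(u(-57) - 17554) = sqrt(3) - 1/(-57 - 17554) = sqrt(3) - 1/(-17611) = sqrt(3) - 1*(-1/17611) = sqrt(3) + 1/17611 = 1/17611 + sqrt(3)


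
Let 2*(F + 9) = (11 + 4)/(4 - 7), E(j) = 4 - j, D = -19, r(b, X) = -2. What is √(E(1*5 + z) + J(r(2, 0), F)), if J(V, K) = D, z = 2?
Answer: I*√22 ≈ 4.6904*I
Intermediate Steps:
F = -23/2 (F = -9 + ((11 + 4)/(4 - 7))/2 = -9 + (15/(-3))/2 = -9 + (15*(-⅓))/2 = -9 + (½)*(-5) = -9 - 5/2 = -23/2 ≈ -11.500)
J(V, K) = -19
√(E(1*5 + z) + J(r(2, 0), F)) = √((4 - (1*5 + 2)) - 19) = √((4 - (5 + 2)) - 19) = √((4 - 1*7) - 19) = √((4 - 7) - 19) = √(-3 - 19) = √(-22) = I*√22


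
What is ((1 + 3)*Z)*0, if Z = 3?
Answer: 0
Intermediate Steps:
((1 + 3)*Z)*0 = ((1 + 3)*3)*0 = (4*3)*0 = 12*0 = 0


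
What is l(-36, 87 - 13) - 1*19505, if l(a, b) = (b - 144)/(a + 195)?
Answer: -3101365/159 ≈ -19505.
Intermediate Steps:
l(a, b) = (-144 + b)/(195 + a)
l(-36, 87 - 13) - 1*19505 = (-144 + (87 - 13))/(195 - 36) - 1*19505 = (-144 + 74)/159 - 19505 = (1/159)*(-70) - 19505 = -70/159 - 19505 = -3101365/159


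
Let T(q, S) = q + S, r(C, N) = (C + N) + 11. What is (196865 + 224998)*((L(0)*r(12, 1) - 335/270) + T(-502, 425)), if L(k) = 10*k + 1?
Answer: -411878909/18 ≈ -2.2882e+7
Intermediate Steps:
L(k) = 1 + 10*k
r(C, N) = 11 + C + N
T(q, S) = S + q
(196865 + 224998)*((L(0)*r(12, 1) - 335/270) + T(-502, 425)) = (196865 + 224998)*(((1 + 10*0)*(11 + 12 + 1) - 335/270) + (425 - 502)) = 421863*(((1 + 0)*24 - 335*1/270) - 77) = 421863*((1*24 - 67/54) - 77) = 421863*((24 - 67/54) - 77) = 421863*(1229/54 - 77) = 421863*(-2929/54) = -411878909/18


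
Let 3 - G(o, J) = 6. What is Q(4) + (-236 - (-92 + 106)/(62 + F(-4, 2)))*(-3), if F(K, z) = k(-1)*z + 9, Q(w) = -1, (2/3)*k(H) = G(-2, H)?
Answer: 21938/31 ≈ 707.68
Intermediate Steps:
G(o, J) = -3 (G(o, J) = 3 - 1*6 = 3 - 6 = -3)
k(H) = -9/2 (k(H) = (3/2)*(-3) = -9/2)
F(K, z) = 9 - 9*z/2 (F(K, z) = -9*z/2 + 9 = 9 - 9*z/2)
Q(4) + (-236 - (-92 + 106)/(62 + F(-4, 2)))*(-3) = -1 + (-236 - (-92 + 106)/(62 + (9 - 9/2*2)))*(-3) = -1 + (-236 - 14/(62 + (9 - 9)))*(-3) = -1 + (-236 - 14/(62 + 0))*(-3) = -1 + (-236 - 14/62)*(-3) = -1 + (-236 - 1*7/31)*(-3) = -1 + (-236 - 7/31)*(-3) = -1 - 7323/31*(-3) = -1 + 21969/31 = 21938/31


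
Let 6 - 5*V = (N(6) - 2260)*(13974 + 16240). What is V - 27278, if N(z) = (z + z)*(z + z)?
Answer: 12759288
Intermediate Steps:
N(z) = 4*z**2 (N(z) = (2*z)*(2*z) = 4*z**2)
V = 12786566 (V = 6/5 - (4*6**2 - 2260)*(13974 + 16240)/5 = 6/5 - (4*36 - 2260)*30214/5 = 6/5 - (144 - 2260)*30214/5 = 6/5 - (-2116)*30214/5 = 6/5 - 1/5*(-63932824) = 6/5 + 63932824/5 = 12786566)
V - 27278 = 12786566 - 27278 = 12759288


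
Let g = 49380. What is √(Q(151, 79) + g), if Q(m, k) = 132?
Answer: 2*√12378 ≈ 222.51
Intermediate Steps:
√(Q(151, 79) + g) = √(132 + 49380) = √49512 = 2*√12378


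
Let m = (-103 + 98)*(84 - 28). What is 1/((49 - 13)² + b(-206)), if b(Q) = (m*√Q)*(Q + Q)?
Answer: 81/171339698576 - 3605*I*√206/85669849288 ≈ 4.7275e-10 - 6.0396e-7*I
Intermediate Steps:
m = -280 (m = -5*56 = -280)
b(Q) = -560*Q^(3/2) (b(Q) = (-280*√Q)*(Q + Q) = (-280*√Q)*(2*Q) = -560*Q^(3/2))
1/((49 - 13)² + b(-206)) = 1/((49 - 13)² - (-115360)*I*√206) = 1/(36² - (-115360)*I*√206) = 1/(1296 + 115360*I*√206)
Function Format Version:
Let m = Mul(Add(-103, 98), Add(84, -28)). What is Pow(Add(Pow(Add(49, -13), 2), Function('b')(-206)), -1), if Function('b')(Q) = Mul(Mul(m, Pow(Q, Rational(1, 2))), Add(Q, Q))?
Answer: Add(Rational(81, 171339698576), Mul(Rational(-3605, 85669849288), I, Pow(206, Rational(1, 2)))) ≈ Add(4.7275e-10, Mul(-6.0396e-7, I))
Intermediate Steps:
m = -280 (m = Mul(-5, 56) = -280)
Function('b')(Q) = Mul(-560, Pow(Q, Rational(3, 2))) (Function('b')(Q) = Mul(Mul(-280, Pow(Q, Rational(1, 2))), Add(Q, Q)) = Mul(Mul(-280, Pow(Q, Rational(1, 2))), Mul(2, Q)) = Mul(-560, Pow(Q, Rational(3, 2))))
Pow(Add(Pow(Add(49, -13), 2), Function('b')(-206)), -1) = Pow(Add(Pow(Add(49, -13), 2), Mul(-560, Pow(-206, Rational(3, 2)))), -1) = Pow(Add(Pow(36, 2), Mul(-560, Mul(-206, I, Pow(206, Rational(1, 2))))), -1) = Pow(Add(1296, Mul(115360, I, Pow(206, Rational(1, 2)))), -1)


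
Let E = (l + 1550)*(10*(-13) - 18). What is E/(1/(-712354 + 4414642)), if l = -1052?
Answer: -272873434752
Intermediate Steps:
E = -73704 (E = (-1052 + 1550)*(10*(-13) - 18) = 498*(-130 - 18) = 498*(-148) = -73704)
E/(1/(-712354 + 4414642)) = -73704/(1/(-712354 + 4414642)) = -73704/(1/3702288) = -73704/1/3702288 = -73704*3702288 = -272873434752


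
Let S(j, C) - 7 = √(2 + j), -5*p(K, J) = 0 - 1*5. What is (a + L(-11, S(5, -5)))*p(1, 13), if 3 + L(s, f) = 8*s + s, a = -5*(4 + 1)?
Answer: -127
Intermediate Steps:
p(K, J) = 1 (p(K, J) = -(0 - 1*5)/5 = -(0 - 5)/5 = -⅕*(-5) = 1)
a = -25 (a = -5*5 = -25)
S(j, C) = 7 + √(2 + j)
L(s, f) = -3 + 9*s (L(s, f) = -3 + (8*s + s) = -3 + 9*s)
(a + L(-11, S(5, -5)))*p(1, 13) = (-25 + (-3 + 9*(-11)))*1 = (-25 + (-3 - 99))*1 = (-25 - 102)*1 = -127*1 = -127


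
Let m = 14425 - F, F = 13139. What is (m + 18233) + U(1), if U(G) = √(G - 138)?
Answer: 19519 + I*√137 ≈ 19519.0 + 11.705*I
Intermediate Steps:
U(G) = √(-138 + G)
m = 1286 (m = 14425 - 1*13139 = 14425 - 13139 = 1286)
(m + 18233) + U(1) = (1286 + 18233) + √(-138 + 1) = 19519 + √(-137) = 19519 + I*√137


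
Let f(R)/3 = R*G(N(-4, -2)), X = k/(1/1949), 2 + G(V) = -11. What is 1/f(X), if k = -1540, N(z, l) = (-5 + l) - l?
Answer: 1/117056940 ≈ 8.5429e-9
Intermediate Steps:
N(z, l) = -5
G(V) = -13 (G(V) = -2 - 11 = -13)
X = -3001460 (X = -1540/(1/1949) = -1540/1/1949 = -1540*1949 = -3001460)
f(R) = -39*R (f(R) = 3*(R*(-13)) = 3*(-13*R) = -39*R)
1/f(X) = 1/(-39*(-3001460)) = 1/117056940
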